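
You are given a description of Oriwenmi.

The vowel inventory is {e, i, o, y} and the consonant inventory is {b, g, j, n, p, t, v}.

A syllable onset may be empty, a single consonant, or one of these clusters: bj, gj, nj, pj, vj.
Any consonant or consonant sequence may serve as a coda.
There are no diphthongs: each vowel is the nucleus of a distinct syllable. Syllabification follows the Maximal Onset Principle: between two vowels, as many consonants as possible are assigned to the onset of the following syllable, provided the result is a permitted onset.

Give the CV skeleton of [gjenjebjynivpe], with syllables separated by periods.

CCV.CCV.CCV.CVC.CV

Vowels present: e, e, y, i, e; each is a nucleus, giving 5 syllables.
Between /e/ (V1) and /e/ (V2): /nj/ is a licit onset in full, so it all attaches to the next syllable.
Between /e/ (V2) and /y/ (V3): cluster /bj/ — /bj/ is itself a permitted onset, so the whole cluster goes right; preceding coda = ∅.
Between /y/ (V3) and /i/ (V4): /n/ is a single consonant, so it becomes the next onset.
Between /i/ (V4) and /e/ (V5): /vp/ splits as /v/ + /p/ (/p/ is the longest suffix that is a licit onset).
So the parse is gje.nje.bjy.niv.pe.
Mapping each syllable to C/V: /gje/ → CCV, /nje/ → CCV, /bjy/ → CCV, /niv/ → CVC, /pe/ → CV.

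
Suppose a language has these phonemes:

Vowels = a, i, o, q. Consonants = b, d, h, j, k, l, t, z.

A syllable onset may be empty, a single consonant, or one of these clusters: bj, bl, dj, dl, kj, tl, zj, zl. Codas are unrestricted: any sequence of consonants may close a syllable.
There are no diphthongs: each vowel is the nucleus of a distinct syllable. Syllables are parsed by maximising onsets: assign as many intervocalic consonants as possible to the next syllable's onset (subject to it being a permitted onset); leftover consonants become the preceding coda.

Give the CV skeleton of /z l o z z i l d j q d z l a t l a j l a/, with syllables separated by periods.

CCVC.CVC.CCVC.CCV.CCVC.CV

The vowels are o, i, q, a, a, a — 6 nuclei, so 6 syllables.
/o…i/ gap (V1→V2): /zz/; trying suffixes from longest down, /z/ is the first permitted one, so coda /z/ | onset /z/.
/i…q/ gap (V2→V3): /ldj/ — longest licit onset from the right is /dj/, leaving /l/ as coda.
/q…a/ gap (V3→V4): cluster /dzl/ — the longest permitted-onset suffix is /zl/; onset = /zl/, preceding coda = /d/.
/a…a/ gap (V4→V5): /tl/ — entire cluster is a permitted onset → onset /tl/, coda ∅.
/a…a/ gap (V5→V6): /jl/ — longest licit onset from the right is /l/, leaving /j/ as coda.
So the parse is zloz.zil.djqd.zla.tlaj.la.
Mapping each syllable to C/V: /zloz/ → CCVC, /zil/ → CVC, /djqd/ → CCVC, /zla/ → CCV, /tlaj/ → CCVC, /la/ → CV.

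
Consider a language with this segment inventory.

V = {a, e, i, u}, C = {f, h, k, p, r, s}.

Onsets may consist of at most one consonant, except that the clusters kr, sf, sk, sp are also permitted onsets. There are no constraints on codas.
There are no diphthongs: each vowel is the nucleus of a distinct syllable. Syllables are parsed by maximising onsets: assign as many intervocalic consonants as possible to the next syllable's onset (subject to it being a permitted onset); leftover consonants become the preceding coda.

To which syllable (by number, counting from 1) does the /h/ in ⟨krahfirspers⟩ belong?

The vowels are a, i, e — 3 nuclei, so 3 syllables.
σ1/σ2 boundary: /hf/ splits as /h/ + /f/ (/f/ is the longest suffix that is a licit onset).
σ2/σ3 boundary: cluster /rsp/ — the longest permitted-onset suffix is /sp/; onset = /sp/, preceding coda = /r/.
Result: krah.fir.spers.
The /h/ is in the coda of syllable 1 (/krah/).

1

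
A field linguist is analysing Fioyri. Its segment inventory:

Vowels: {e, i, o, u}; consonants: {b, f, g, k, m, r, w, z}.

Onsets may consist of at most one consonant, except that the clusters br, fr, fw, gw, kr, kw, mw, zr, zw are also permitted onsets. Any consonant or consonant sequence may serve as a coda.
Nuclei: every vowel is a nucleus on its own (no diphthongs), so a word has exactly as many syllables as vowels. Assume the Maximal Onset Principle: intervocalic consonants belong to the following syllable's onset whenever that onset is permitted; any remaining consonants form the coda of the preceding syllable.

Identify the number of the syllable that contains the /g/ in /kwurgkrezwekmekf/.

Nuclei (vowels): u, e, e, e → 4 syllables.
σ1/σ2 boundary: cluster /rgkr/ — the longest permitted-onset suffix is /kr/; onset = /kr/, preceding coda = /rg/.
σ2/σ3 boundary: /zw/ is a licit onset in full, so it all attaches to the next syllable.
σ3/σ4 boundary: /km/ splits as /k/ + /m/ (/m/ is the longest suffix that is a licit onset).
Putting it together: kwurg.kre.zwek.mekf.
The /g/ is in the coda of syllable 1 (/kwurg/).

1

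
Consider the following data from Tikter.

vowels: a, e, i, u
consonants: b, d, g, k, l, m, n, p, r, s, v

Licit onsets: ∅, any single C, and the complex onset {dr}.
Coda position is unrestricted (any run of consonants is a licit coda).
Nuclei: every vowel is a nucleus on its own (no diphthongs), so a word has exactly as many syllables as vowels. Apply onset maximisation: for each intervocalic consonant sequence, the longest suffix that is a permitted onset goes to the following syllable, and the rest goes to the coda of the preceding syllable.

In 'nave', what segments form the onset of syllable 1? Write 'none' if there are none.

n

The vowels are a, e — 2 nuclei, so 2 syllables.
V1 /a/ – V2 /e/: /v/ is a single consonant, so it becomes the next onset.
So the parse is na.ve.
Syllable 1 is /na/: onset /n/, nucleus /a/, coda ∅.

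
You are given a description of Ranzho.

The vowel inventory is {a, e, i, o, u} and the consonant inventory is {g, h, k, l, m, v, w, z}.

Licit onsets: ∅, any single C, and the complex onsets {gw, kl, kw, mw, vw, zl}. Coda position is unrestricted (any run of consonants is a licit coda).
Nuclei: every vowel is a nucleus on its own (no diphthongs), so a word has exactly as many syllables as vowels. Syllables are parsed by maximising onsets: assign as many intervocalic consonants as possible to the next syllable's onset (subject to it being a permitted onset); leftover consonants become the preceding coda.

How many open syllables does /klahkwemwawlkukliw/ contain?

2

The vowels are a, e, a, u, i — 5 nuclei, so 5 syllables.
Between /a/ (V1) and /e/ (V2): /hkw/ — longest licit onset from the right is /kw/, leaving /h/ as coda.
Between /e/ (V2) and /a/ (V3): /mw/ — entire cluster is a permitted onset → onset /mw/, coda ∅.
Between /a/ (V3) and /u/ (V4): /wlk/ splits as /wl/ + /k/ (/k/ is the longest suffix that is a licit onset).
Between /u/ (V4) and /i/ (V5): /kl/ is a licit onset in full, so it all attaches to the next syllable.
Result: klah.kwe.mwawl.ku.kliw.
Classifying each syllable: /klah/ (closed), /kwe/ (open), /mwawl/ (closed), /ku/ (open), /kliw/ (closed).
Open syllables: 2.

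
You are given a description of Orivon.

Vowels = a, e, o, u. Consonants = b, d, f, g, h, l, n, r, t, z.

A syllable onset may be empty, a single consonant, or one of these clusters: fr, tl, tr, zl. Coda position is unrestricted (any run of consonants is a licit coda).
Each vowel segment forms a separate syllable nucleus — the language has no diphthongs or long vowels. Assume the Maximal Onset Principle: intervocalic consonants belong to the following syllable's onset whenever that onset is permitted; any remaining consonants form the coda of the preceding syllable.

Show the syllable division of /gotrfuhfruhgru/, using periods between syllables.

Nuclei (vowels): o, u, u, u → 4 syllables.
/o…u/ gap (V1→V2): /trf/ — longest licit onset from the right is /f/, leaving /tr/ as coda.
/u…u/ gap (V2→V3): /hfr/; trying suffixes from longest down, /fr/ is the first permitted one, so coda /h/ | onset /fr/.
/u…u/ gap (V3→V4): /hgr/ splits as /hg/ + /r/ (/r/ is the longest suffix that is a licit onset).

gotr.fuh.fruhg.ru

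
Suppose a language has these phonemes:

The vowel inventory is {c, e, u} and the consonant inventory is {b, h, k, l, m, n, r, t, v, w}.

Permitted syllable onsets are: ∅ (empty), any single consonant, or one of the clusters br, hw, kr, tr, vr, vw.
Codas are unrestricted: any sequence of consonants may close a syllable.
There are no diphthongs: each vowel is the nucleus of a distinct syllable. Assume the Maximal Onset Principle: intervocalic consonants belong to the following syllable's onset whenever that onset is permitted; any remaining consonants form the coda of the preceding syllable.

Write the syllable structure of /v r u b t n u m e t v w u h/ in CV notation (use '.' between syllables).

CCVCC.CV.CVC.CCVC

Vowels present: u, u, e, u; each is a nucleus, giving 4 syllables.
/u…u/ gap (V1→V2): /btn/; trying suffixes from longest down, /n/ is the first permitted one, so coda /bt/ | onset /n/.
/u…e/ gap (V2→V3): just /m/ — single C goes to the following onset.
/e…u/ gap (V3→V4): /tvw/ splits as /t/ + /vw/ (/vw/ is the longest suffix that is a licit onset).
Syllabification: vrubt.nu.met.vwuh.
Mapping each syllable to C/V: /vrubt/ → CCVCC, /nu/ → CV, /met/ → CVC, /vwuh/ → CCVC.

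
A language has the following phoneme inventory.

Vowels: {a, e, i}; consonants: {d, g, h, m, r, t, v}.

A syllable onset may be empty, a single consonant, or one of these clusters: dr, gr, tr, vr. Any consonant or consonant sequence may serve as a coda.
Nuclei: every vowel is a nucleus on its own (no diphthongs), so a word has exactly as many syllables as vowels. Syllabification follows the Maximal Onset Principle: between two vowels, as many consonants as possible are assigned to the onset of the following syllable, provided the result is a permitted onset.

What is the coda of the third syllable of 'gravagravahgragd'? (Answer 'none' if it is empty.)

none

The vowels are a, a, a, a, a — 5 nuclei, so 5 syllables.
V1 /a/ – V2 /a/: just /v/ — single C goes to the following onset.
V2 /a/ – V3 /a/: /gr/ is a licit onset in full, so it all attaches to the next syllable.
V3 /a/ – V4 /a/: /v/ → onset of the next syllable (single consonants are always licit onsets).
V4 /a/ – V5 /a/: cluster /hgr/ — the longest permitted-onset suffix is /gr/; onset = /gr/, preceding coda = /h/.
So the parse is gra.va.gra.vah.gragd.
Syllable 3 is /gra/: onset /gr/, nucleus /a/, coda ∅.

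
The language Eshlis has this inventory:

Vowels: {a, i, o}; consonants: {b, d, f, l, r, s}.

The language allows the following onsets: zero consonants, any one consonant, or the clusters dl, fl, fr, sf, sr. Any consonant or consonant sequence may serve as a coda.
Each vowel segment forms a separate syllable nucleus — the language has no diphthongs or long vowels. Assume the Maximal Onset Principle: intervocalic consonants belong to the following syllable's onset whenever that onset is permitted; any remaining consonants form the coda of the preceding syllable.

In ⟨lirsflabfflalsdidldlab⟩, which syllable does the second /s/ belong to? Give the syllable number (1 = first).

3

Nuclei (vowels): i, a, a, i, a → 5 syllables.
/i…a/ gap (V1→V2): /rsfl/ splits as /rs/ + /fl/ (/fl/ is the longest suffix that is a licit onset).
/a…a/ gap (V2→V3): cluster /bffl/ — the longest permitted-onset suffix is /fl/; onset = /fl/, preceding coda = /bf/.
/a…i/ gap (V3→V4): /lsd/ splits as /ls/ + /d/ (/d/ is the longest suffix that is a licit onset).
/i…a/ gap (V4→V5): /dldl/ splits as /dl/ + /dl/ (/dl/ is the longest suffix that is a licit onset).
Syllabification: lirs.flabf.flals.didl.dlab.
The second /s/ is in the coda of syllable 3 (/flals/).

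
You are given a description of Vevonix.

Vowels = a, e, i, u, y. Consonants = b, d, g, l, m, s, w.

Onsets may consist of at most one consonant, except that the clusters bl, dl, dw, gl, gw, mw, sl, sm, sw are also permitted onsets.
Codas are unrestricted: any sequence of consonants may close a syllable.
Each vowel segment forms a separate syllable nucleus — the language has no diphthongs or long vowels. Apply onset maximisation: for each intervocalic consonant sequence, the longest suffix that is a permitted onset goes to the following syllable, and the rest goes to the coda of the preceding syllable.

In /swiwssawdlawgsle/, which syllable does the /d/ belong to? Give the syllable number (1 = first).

3

Nuclei (vowels): i, a, a, e → 4 syllables.
Between /i/ (V1) and /a/ (V2): /wss/ — longest licit onset from the right is /s/, leaving /ws/ as coda.
Between /a/ (V2) and /a/ (V3): /wdl/ splits as /w/ + /dl/ (/dl/ is the longest suffix that is a licit onset).
Between /a/ (V3) and /e/ (V4): /wgsl/; trying suffixes from longest down, /sl/ is the first permitted one, so coda /wg/ | onset /sl/.
So the parse is swiws.saw.dlawg.sle.
The /d/ is in the onset of syllable 3 (/dlawg/).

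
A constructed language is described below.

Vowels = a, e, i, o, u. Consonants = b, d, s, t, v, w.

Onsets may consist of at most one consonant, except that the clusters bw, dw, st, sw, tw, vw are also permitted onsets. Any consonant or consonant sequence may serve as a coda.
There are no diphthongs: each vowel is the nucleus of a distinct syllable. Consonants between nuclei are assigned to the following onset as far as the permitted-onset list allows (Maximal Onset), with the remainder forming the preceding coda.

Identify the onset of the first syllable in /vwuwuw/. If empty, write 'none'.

Vowels present: u, u; each is a nucleus, giving 2 syllables.
σ1/σ2 boundary: just /w/ — single C goes to the following onset.
Result: vwu.wuw.
Syllable 1 is /vwu/: onset /vw/, nucleus /u/, coda ∅.

vw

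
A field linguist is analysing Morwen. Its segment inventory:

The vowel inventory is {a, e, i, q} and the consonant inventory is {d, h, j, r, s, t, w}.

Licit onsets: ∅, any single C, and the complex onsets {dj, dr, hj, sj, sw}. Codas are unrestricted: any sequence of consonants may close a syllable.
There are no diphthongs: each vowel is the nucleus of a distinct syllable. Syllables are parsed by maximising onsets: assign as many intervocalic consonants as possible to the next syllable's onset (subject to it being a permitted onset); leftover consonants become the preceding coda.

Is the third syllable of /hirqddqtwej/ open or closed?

closed

Vowels present: i, q, q, e; each is a nucleus, giving 4 syllables.
/i…q/ gap (V1→V2): /r/ → onset of the next syllable (single consonants are always licit onsets).
/q…q/ gap (V2→V3): /dd/ splits as /d/ + /d/ (/d/ is the longest suffix that is a licit onset).
/q…e/ gap (V3→V4): /tw/ splits as /t/ + /w/ (/w/ is the longest suffix that is a licit onset).
Result: hi.rqd.dqt.wej.
Syllable 3 is /dqt/ with coda /t/, so it is closed.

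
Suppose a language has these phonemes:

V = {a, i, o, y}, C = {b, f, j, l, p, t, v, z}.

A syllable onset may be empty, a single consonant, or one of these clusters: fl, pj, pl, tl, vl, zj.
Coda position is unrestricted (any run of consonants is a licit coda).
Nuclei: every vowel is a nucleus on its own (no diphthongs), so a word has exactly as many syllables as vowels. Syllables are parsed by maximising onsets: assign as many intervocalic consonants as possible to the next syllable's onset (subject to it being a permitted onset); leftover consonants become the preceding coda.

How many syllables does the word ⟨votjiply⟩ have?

3

Vowels present: o, i, y; each is a nucleus, giving 3 syllables.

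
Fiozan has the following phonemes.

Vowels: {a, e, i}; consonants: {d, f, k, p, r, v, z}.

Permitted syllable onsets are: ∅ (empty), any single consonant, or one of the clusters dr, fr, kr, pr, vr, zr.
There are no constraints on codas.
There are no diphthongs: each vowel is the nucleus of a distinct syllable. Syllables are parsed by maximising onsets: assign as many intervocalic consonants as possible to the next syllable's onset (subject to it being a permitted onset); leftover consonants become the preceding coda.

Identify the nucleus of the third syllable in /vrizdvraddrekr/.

Nuclei (vowels): i, a, e → 3 syllables.
The third nucleus (vowel 3 from the left) is /e/.

e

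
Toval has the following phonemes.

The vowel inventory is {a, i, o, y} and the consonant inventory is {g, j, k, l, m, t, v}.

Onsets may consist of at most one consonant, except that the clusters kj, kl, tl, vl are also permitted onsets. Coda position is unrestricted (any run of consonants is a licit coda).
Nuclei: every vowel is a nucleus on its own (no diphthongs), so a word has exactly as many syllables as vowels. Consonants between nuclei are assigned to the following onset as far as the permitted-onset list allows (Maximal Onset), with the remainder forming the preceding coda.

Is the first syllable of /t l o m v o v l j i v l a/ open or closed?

Vowels present: o, o, i, a; each is a nucleus, giving 4 syllables.
V1 /o/ – V2 /o/: /mv/; trying suffixes from longest down, /v/ is the first permitted one, so coda /m/ | onset /v/.
V2 /o/ – V3 /i/: /vlj/; trying suffixes from longest down, /j/ is the first permitted one, so coda /vl/ | onset /j/.
V3 /i/ – V4 /a/: /vl/ is a licit onset in full, so it all attaches to the next syllable.
Syllabification: tlom.vovl.ji.vla.
Syllable 1 is /tlom/ with coda /m/, so it is closed.

closed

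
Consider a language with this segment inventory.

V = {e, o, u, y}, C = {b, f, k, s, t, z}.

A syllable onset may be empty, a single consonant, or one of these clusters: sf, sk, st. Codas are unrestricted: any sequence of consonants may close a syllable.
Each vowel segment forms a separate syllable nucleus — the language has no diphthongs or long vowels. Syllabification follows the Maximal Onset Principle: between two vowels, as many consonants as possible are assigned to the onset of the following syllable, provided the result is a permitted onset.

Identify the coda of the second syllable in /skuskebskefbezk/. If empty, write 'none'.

Nuclei (vowels): u, e, e, e → 4 syllables.
Between /u/ (V1) and /e/ (V2): /sk/ — entire cluster is a permitted onset → onset /sk/, coda ∅.
Between /e/ (V2) and /e/ (V3): cluster /bsk/ — the longest permitted-onset suffix is /sk/; onset = /sk/, preceding coda = /b/.
Between /e/ (V3) and /e/ (V4): /fb/ — longest licit onset from the right is /b/, leaving /f/ as coda.
Result: sku.skeb.skef.bezk.
Syllable 2 is /skeb/: onset /sk/, nucleus /e/, coda /b/.

b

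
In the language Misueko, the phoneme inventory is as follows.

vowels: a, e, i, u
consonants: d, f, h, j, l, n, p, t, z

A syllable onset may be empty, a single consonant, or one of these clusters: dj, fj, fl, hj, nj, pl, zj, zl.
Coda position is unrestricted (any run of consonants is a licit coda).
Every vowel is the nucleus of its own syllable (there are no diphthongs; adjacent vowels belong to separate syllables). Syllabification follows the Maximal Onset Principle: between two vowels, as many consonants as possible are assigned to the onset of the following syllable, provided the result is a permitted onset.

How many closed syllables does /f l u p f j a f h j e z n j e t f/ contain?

4

Nuclei (vowels): u, a, e, e → 4 syllables.
Between /u/ (V1) and /a/ (V2): /pfj/ — longest licit onset from the right is /fj/, leaving /p/ as coda.
Between /a/ (V2) and /e/ (V3): cluster /fhj/ — the longest permitted-onset suffix is /hj/; onset = /hj/, preceding coda = /f/.
Between /e/ (V3) and /e/ (V4): /znj/ — longest licit onset from the right is /nj/, leaving /z/ as coda.
Syllabification: flup.fjaf.hjez.njetf.
Classifying each syllable: /flup/ (closed), /fjaf/ (closed), /hjez/ (closed), /njetf/ (closed).
Closed syllables: 4.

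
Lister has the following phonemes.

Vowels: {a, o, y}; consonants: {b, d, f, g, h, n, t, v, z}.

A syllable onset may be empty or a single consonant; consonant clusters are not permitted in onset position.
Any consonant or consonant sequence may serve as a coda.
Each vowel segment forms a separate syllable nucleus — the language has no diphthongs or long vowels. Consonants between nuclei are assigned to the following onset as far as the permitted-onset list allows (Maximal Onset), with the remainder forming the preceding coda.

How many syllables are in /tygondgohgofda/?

5

Vowels present: y, o, o, o, a; each is a nucleus, giving 5 syllables.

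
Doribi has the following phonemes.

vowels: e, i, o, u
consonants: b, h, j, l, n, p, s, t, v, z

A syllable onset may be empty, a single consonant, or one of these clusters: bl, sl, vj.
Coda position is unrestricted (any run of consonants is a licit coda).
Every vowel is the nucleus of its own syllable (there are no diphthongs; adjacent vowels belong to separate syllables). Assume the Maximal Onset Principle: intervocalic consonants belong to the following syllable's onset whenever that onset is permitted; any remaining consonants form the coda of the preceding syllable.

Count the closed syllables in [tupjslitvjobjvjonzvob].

Nuclei (vowels): u, i, o, o, o → 5 syllables.
V1 /u/ – V2 /i/: /pjsl/ — longest licit onset from the right is /sl/, leaving /pj/ as coda.
V2 /i/ – V3 /o/: /tvj/ — longest licit onset from the right is /vj/, leaving /t/ as coda.
V3 /o/ – V4 /o/: cluster /bjvj/ — the longest permitted-onset suffix is /vj/; onset = /vj/, preceding coda = /bj/.
V4 /o/ – V5 /o/: /nzv/; trying suffixes from longest down, /v/ is the first permitted one, so coda /nz/ | onset /v/.
Result: tupj.slit.vjobj.vjonz.vob.
Classifying each syllable: /tupj/ (closed), /slit/ (closed), /vjobj/ (closed), /vjonz/ (closed), /vob/ (closed).
Closed syllables: 5.

5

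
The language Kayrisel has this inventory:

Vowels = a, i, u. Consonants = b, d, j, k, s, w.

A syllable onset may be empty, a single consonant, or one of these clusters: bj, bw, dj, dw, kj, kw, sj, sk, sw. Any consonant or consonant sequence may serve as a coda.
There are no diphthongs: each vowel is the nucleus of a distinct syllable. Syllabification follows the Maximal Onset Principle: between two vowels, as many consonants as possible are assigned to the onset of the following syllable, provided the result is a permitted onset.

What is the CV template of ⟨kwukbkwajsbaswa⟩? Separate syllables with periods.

The vowels are u, a, a, a — 4 nuclei, so 4 syllables.
V1 /u/ – V2 /a/: /kbkw/; trying suffixes from longest down, /kw/ is the first permitted one, so coda /kb/ | onset /kw/.
V2 /a/ – V3 /a/: /jsb/ — longest licit onset from the right is /b/, leaving /js/ as coda.
V3 /a/ – V4 /a/: /sw/ — entire cluster is a permitted onset → onset /sw/, coda ∅.
Syllabification: kwukb.kwajs.ba.swa.
Mapping each syllable to C/V: /kwukb/ → CCVCC, /kwajs/ → CCVCC, /ba/ → CV, /swa/ → CCV.

CCVCC.CCVCC.CV.CCV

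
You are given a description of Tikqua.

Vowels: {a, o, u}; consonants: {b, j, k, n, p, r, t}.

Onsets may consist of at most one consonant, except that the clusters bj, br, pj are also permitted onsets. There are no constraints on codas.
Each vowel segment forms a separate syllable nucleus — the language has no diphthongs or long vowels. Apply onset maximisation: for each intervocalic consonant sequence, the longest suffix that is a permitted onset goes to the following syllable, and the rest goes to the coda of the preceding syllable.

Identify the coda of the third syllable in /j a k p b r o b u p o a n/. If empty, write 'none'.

Vowels present: a, o, u, o, a; each is a nucleus, giving 5 syllables.
Between /a/ (V1) and /o/ (V2): cluster /kpbr/ — the longest permitted-onset suffix is /br/; onset = /br/, preceding coda = /kp/.
Between /o/ (V2) and /u/ (V3): /b/ is a single consonant, so it becomes the next onset.
Between /u/ (V3) and /o/ (V4): just /p/ — single C goes to the following onset.
Between /o/ (V4) and /a/ (V5): hiatus — the boundary sits between the two vowels.
Result: jakp.bro.bu.po.an.
Syllable 3 is /bu/: onset /b/, nucleus /u/, coda ∅.

none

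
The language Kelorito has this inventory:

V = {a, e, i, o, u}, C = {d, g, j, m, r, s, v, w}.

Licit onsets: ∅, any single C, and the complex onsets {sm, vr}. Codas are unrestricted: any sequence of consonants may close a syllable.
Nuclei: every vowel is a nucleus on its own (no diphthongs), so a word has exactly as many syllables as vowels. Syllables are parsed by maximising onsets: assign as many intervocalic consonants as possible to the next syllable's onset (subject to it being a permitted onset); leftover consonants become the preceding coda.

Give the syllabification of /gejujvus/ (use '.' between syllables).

Nuclei (vowels): e, u, u → 3 syllables.
Between /e/ (V1) and /u/ (V2): just /j/ — single C goes to the following onset.
Between /u/ (V2) and /u/ (V3): /jv/ — longest licit onset from the right is /v/, leaving /j/ as coda.

ge.juj.vus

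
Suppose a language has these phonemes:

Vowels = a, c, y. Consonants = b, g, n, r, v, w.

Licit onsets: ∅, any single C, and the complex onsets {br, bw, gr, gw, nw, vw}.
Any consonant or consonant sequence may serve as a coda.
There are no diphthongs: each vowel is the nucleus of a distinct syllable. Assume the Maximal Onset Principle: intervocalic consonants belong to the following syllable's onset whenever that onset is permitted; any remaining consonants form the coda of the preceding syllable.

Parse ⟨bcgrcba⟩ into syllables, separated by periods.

bc.grc.ba

Vowels present: c, c, a; each is a nucleus, giving 3 syllables.
V1 /c/ – V2 /c/: cluster /gr/ — /gr/ is itself a permitted onset, so the whole cluster goes right; preceding coda = ∅.
V2 /c/ – V3 /a/: /b/ is a single consonant, so it becomes the next onset.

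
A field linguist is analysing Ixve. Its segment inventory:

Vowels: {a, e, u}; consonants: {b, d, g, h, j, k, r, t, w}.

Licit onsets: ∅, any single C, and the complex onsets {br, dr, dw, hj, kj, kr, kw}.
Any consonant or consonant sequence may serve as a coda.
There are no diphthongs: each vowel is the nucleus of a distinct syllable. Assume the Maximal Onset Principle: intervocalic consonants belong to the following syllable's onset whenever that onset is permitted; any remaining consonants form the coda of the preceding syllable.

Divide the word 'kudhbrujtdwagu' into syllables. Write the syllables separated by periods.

kudh.brujt.dwa.gu

The vowels are u, u, a, u — 4 nuclei, so 4 syllables.
Between /u/ (V1) and /u/ (V2): /dhbr/; trying suffixes from longest down, /br/ is the first permitted one, so coda /dh/ | onset /br/.
Between /u/ (V2) and /a/ (V3): cluster /jtdw/ — the longest permitted-onset suffix is /dw/; onset = /dw/, preceding coda = /jt/.
Between /a/ (V3) and /u/ (V4): /g/ → onset of the next syllable (single consonants are always licit onsets).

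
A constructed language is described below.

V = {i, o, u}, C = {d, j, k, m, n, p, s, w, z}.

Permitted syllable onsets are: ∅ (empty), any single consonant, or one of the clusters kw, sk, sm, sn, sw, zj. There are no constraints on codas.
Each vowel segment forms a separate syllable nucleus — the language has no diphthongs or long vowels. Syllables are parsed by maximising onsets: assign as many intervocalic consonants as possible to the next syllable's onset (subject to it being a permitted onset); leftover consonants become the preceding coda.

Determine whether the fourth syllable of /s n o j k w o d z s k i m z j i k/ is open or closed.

closed

The vowels are o, o, i, i — 4 nuclei, so 4 syllables.
σ1/σ2 boundary: cluster /jkw/ — the longest permitted-onset suffix is /kw/; onset = /kw/, preceding coda = /j/.
σ2/σ3 boundary: /dzsk/ — longest licit onset from the right is /sk/, leaving /dz/ as coda.
σ3/σ4 boundary: /mzj/ splits as /m/ + /zj/ (/zj/ is the longest suffix that is a licit onset).
So the parse is snoj.kwodz.skim.zjik.
Syllable 4 is /zjik/ with coda /k/, so it is closed.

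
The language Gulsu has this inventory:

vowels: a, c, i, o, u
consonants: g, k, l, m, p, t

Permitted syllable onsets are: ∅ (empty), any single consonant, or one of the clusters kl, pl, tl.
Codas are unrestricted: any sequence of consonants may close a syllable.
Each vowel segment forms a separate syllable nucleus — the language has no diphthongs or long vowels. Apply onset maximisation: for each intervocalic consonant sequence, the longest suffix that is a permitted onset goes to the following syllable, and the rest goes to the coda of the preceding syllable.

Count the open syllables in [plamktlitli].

2

The vowels are a, i, i — 3 nuclei, so 3 syllables.
V1 /a/ – V2 /i/: cluster /mktl/ — the longest permitted-onset suffix is /tl/; onset = /tl/, preceding coda = /mk/.
V2 /i/ – V3 /i/: /tl/ is a licit onset in full, so it all attaches to the next syllable.
Syllabification: plamk.tli.tli.
Classifying each syllable: /plamk/ (closed), /tli/ (open), /tli/ (open).
Open syllables: 2.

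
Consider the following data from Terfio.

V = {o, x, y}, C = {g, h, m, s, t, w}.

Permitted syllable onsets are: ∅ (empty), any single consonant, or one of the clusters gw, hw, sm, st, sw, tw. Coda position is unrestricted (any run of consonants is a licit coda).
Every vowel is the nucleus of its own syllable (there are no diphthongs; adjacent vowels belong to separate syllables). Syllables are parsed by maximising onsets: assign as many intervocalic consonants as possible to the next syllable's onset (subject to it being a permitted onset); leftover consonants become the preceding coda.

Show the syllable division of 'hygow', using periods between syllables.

Nuclei (vowels): y, o → 2 syllables.
V1 /y/ – V2 /o/: /g/ → onset of the next syllable (single consonants are always licit onsets).

hy.gow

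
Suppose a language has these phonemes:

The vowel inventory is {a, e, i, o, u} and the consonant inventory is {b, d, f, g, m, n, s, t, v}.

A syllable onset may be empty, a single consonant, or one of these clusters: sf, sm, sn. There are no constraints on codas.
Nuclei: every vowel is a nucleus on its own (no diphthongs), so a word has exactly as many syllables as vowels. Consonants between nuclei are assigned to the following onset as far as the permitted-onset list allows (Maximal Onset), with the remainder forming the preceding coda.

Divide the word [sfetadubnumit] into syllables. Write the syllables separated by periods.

The vowels are e, a, u, u, i — 5 nuclei, so 5 syllables.
Between /e/ (V1) and /a/ (V2): /t/ is a single consonant, so it becomes the next onset.
Between /a/ (V2) and /u/ (V3): /d/ is a single consonant, so it becomes the next onset.
Between /u/ (V3) and /u/ (V4): /bn/ splits as /b/ + /n/ (/n/ is the longest suffix that is a licit onset).
Between /u/ (V4) and /i/ (V5): just /m/ — single C goes to the following onset.

sfe.ta.dub.nu.mit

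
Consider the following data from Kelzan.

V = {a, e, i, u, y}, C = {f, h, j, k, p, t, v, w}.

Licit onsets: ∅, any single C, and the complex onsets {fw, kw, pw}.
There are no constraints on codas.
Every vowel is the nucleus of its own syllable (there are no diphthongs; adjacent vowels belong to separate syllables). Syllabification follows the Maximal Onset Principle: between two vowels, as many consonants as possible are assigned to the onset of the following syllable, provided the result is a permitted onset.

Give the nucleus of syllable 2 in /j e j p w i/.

i

Vowels present: e, i; each is a nucleus, giving 2 syllables.
The second nucleus (vowel 2 from the left) is /i/.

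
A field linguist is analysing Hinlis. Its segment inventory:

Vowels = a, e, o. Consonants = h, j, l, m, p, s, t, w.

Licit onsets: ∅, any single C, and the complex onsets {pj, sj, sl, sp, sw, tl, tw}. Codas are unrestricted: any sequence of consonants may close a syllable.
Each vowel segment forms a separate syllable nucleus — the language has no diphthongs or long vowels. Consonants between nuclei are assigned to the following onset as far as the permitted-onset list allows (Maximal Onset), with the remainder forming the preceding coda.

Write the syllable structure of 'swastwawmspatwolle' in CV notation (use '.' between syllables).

CCVC.CCVCC.CCV.CCVC.CV

The vowels are a, a, a, o, e — 5 nuclei, so 5 syllables.
/a…a/ gap (V1→V2): /stw/ splits as /s/ + /tw/ (/tw/ is the longest suffix that is a licit onset).
/a…a/ gap (V2→V3): /wmsp/; trying suffixes from longest down, /sp/ is the first permitted one, so coda /wm/ | onset /sp/.
/a…o/ gap (V3→V4): cluster /tw/ — /tw/ is itself a permitted onset, so the whole cluster goes right; preceding coda = ∅.
/o…e/ gap (V4→V5): /ll/; trying suffixes from longest down, /l/ is the first permitted one, so coda /l/ | onset /l/.
Syllabification: swas.twawm.spa.twol.le.
Mapping each syllable to C/V: /swas/ → CCVC, /twawm/ → CCVCC, /spa/ → CCV, /twol/ → CCVC, /le/ → CV.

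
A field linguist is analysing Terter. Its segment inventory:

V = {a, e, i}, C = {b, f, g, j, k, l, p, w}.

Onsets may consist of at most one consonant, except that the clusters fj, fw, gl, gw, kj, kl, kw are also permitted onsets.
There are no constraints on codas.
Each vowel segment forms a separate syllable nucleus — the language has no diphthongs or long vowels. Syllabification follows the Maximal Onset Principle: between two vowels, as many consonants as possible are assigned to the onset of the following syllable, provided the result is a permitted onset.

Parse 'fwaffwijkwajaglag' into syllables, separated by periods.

Vowels present: a, i, a, a, a; each is a nucleus, giving 5 syllables.
σ1/σ2 boundary: /ffw/; trying suffixes from longest down, /fw/ is the first permitted one, so coda /f/ | onset /fw/.
σ2/σ3 boundary: cluster /jkw/ — the longest permitted-onset suffix is /kw/; onset = /kw/, preceding coda = /j/.
σ3/σ4 boundary: /j/ → onset of the next syllable (single consonants are always licit onsets).
σ4/σ5 boundary: /gl/ — entire cluster is a permitted onset → onset /gl/, coda ∅.

fwaf.fwij.kwa.ja.glag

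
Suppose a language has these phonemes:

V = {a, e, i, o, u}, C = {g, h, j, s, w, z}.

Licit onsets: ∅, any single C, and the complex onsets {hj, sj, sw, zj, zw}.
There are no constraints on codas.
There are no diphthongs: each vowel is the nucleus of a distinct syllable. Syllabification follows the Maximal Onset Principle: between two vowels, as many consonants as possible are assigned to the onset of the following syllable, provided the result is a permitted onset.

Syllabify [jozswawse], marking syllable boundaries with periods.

joz.swaw.se

Vowels present: o, a, e; each is a nucleus, giving 3 syllables.
/o…a/ gap (V1→V2): /zsw/; trying suffixes from longest down, /sw/ is the first permitted one, so coda /z/ | onset /sw/.
/a…e/ gap (V2→V3): /ws/; trying suffixes from longest down, /s/ is the first permitted one, so coda /w/ | onset /s/.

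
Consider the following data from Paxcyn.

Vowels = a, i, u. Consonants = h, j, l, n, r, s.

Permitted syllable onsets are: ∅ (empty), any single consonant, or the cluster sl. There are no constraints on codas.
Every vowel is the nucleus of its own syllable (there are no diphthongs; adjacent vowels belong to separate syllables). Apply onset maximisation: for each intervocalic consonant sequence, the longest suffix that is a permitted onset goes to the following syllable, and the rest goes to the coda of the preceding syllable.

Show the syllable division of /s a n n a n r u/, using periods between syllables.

san.nan.ru

The vowels are a, a, u — 3 nuclei, so 3 syllables.
/a…a/ gap (V1→V2): /nn/ — longest licit onset from the right is /n/, leaving /n/ as coda.
/a…u/ gap (V2→V3): cluster /nr/ — the longest permitted-onset suffix is /r/; onset = /r/, preceding coda = /n/.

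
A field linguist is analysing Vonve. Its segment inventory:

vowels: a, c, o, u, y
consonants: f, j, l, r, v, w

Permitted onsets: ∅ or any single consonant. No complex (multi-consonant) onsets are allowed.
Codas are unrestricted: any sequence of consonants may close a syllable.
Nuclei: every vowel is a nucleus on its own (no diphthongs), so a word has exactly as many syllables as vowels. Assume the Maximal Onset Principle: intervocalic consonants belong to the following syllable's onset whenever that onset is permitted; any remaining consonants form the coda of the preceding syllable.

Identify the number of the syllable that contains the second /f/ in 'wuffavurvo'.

Vowels present: u, a, u, o; each is a nucleus, giving 4 syllables.
Between /u/ (V1) and /a/ (V2): /ff/ splits as /f/ + /f/ (/f/ is the longest suffix that is a licit onset).
Between /a/ (V2) and /u/ (V3): /v/ is a single consonant, so it becomes the next onset.
Between /u/ (V3) and /o/ (V4): /rv/; trying suffixes from longest down, /v/ is the first permitted one, so coda /r/ | onset /v/.
Syllabification: wuf.fa.vur.vo.
The second /f/ is in the onset of syllable 2 (/fa/).

2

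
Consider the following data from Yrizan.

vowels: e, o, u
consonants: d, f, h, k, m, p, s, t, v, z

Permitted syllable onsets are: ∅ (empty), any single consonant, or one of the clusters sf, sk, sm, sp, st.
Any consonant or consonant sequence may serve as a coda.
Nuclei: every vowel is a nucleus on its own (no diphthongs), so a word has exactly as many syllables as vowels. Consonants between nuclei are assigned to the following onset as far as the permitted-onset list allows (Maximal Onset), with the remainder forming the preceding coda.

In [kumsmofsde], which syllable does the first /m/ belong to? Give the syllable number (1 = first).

1

Nuclei (vowels): u, o, e → 3 syllables.
/u…o/ gap (V1→V2): cluster /msm/ — the longest permitted-onset suffix is /sm/; onset = /sm/, preceding coda = /m/.
/o…e/ gap (V2→V3): /fsd/ — longest licit onset from the right is /d/, leaving /fs/ as coda.
Syllabification: kum.smofs.de.
The first /m/ is in the coda of syllable 1 (/kum/).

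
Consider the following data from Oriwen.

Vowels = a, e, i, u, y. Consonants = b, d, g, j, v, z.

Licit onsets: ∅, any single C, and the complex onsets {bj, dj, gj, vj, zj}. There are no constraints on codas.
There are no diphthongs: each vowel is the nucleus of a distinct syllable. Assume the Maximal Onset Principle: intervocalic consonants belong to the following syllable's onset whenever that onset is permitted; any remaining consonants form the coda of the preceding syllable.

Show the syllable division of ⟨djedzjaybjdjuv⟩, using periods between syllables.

djed.zja.ybj.djuv

Nuclei (vowels): e, a, y, u → 4 syllables.
Between /e/ (V1) and /a/ (V2): cluster /dzj/ — the longest permitted-onset suffix is /zj/; onset = /zj/, preceding coda = /d/.
Between /a/ (V2) and /y/ (V3): nothing intervenes; syllable break is V.V.
Between /y/ (V3) and /u/ (V4): /bjdj/ splits as /bj/ + /dj/ (/dj/ is the longest suffix that is a licit onset).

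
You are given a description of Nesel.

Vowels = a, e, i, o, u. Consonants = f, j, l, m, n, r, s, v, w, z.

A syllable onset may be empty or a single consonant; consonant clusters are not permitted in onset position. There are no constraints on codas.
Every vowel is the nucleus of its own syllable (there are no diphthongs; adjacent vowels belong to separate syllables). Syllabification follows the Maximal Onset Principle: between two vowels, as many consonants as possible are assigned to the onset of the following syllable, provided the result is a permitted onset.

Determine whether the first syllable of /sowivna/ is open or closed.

Vowels present: o, i, a; each is a nucleus, giving 3 syllables.
/o…i/ gap (V1→V2): just /w/ — single C goes to the following onset.
/i…a/ gap (V2→V3): /vn/ — longest licit onset from the right is /n/, leaving /v/ as coda.
So the parse is so.wiv.na.
Syllable 1 is /so/; it ends in its nucleus with no coda, so it is open.

open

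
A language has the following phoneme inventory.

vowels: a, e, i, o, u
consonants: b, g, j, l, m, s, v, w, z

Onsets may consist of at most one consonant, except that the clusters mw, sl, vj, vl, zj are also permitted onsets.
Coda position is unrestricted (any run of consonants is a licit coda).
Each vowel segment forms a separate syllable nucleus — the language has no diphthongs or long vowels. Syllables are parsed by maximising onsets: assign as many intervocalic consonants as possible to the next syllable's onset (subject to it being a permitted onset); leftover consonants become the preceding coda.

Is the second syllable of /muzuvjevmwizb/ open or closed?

Vowels present: u, u, e, i; each is a nucleus, giving 4 syllables.
/u…u/ gap (V1→V2): /z/ → onset of the next syllable (single consonants are always licit onsets).
/u…e/ gap (V2→V3): /vj/ is a licit onset in full, so it all attaches to the next syllable.
/e…i/ gap (V3→V4): /vmw/; trying suffixes from longest down, /mw/ is the first permitted one, so coda /v/ | onset /mw/.
Putting it together: mu.zu.vjev.mwizb.
Syllable 2 is /zu/; it ends in its nucleus with no coda, so it is open.

open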